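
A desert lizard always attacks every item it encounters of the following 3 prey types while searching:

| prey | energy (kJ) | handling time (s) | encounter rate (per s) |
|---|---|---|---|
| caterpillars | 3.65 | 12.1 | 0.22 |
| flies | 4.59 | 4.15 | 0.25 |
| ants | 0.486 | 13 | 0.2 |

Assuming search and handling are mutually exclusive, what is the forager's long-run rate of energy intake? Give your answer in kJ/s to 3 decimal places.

0.281 kJ/s

R = Σλ_iE_i / (1 + Σλ_ih_i)
Numerator: 0.22×3.65 + 0.25×4.59 + 0.2×0.486 = 2.048
Denominator: 1 + 0.22×12.1 + 0.25×4.15 + 0.2×13 = 7.3
R = 2.048/7.3 = 0.2805 kJ/s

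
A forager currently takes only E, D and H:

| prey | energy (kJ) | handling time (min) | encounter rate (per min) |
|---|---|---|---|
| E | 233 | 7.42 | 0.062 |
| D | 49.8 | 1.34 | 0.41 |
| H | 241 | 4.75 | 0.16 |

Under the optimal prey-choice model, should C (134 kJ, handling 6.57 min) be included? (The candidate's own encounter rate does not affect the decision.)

On E, D and H alone, R = ΣλE/(1+Σλh) = 73.42/2.769 = 26.51 kJ/min.
C: E/h = 134/6.57 = 20.4 kJ/min.
Since 20.4 < R, time spent handling C is better spent searching.

No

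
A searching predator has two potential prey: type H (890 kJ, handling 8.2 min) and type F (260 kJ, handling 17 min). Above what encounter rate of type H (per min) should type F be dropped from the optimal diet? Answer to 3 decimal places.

0.020 per min

Drop type F once their profitability E₂/h₂ falls below the rate achievable on type H alone: E₂/h₂ = λE₁/(1 + λh₁).
Solve for λ: λE₁h₂ = E₂(1 + λh₁) → λ(E₁h₂ − E₂h₁) = E₂ → λ = E₂/(E₁h₂ − E₂h₁).
λ = 260/(890×17 − 260×8.2) = 260/1.3e+04 = 0.02 per min.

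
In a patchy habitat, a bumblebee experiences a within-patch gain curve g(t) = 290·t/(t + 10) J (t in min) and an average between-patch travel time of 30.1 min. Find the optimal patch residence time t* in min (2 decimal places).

Maximise g(t)/(T+t): set derivative to zero → g'(t)(T+t) = g(t).
g'(t) = 290·10/(t + 10)². Setting 290·10/(t+10)² = 290t/[(t+10)(30.1+t)] gives 10(30.1+t) = t(t+10), so t² = 10×30.1 = 301.
t* = √301 = 17.35 min.

17.35 min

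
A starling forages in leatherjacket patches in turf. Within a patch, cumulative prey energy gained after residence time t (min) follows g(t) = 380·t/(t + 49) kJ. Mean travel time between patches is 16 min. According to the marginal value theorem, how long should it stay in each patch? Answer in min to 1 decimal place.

By the marginal value theorem, leave when the instantaneous gain rate g'(t) equals the habitat-wide average g(t)/(T + t).
g'(t) = 380·49/(t + 49)². Setting 380·49/(t+49)² = 380t/[(t+49)(16+t)] gives 49(16+t) = t(t+49), so t² = 49×16 = 784.
t* = √784 = 28 min.

28.0 min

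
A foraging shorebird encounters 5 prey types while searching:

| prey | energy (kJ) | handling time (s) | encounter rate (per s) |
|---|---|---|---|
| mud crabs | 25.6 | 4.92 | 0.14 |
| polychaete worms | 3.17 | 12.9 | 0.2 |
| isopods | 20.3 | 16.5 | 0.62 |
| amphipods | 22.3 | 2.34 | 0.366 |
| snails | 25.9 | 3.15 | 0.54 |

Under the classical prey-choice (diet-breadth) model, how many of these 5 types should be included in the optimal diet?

E/h in descending order: amphipods 9.53, snails 8.22, mud crabs 5.2, isopods 1.23, polychaete worms 0.246 kJ/s. The optimal diet is the largest prefix of this list for which every included type satisfies E_i/h_i > R on the types above it.
Rate on top 1: 4.396. snails: 8.22 > 4.396 → include.
Rate on top 2: 6.226. mud crabs: 5.2 < 6.226 → exclude; stop.
Optimal diet: amphipods, snails — 2 of 5 types.

2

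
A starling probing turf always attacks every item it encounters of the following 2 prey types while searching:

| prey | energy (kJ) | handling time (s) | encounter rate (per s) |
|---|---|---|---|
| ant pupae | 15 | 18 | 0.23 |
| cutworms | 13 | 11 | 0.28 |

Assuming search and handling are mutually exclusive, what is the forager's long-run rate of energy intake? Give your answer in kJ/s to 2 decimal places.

0.86 kJ/s

Energy encountered per unit search time: 0.23×15 + 0.28×13 = 7.09 kJ/s.
Handling time per unit search time: 0.23×18 + 0.28×11 = 7.22.
Rate = 7.09/(1 + 7.22) = 0.8625 kJ/s.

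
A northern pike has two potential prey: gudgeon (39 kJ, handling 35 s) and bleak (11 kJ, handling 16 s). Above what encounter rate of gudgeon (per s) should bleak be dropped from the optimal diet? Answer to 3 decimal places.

The zero-one rule: include bleak iff E₂/h₂ > λE₁/(1+λh₁). Equality gives the switch point.
λE₁h₂ = E₂ + λE₂h₁ ⇒ λ = E₂/(E₁h₂ − E₂h₁) = 11/(624 − 385) = 0.04603 per s.

0.046 per s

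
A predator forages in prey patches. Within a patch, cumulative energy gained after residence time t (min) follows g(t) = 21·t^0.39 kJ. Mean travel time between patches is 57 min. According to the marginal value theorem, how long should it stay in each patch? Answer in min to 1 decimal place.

Maximise g(t)/(T+t): set derivative to zero → g'(t)(T+t) = g(t).
g'(t) = 0.39·21·t^-0.61. Setting 0.39·21·t^-0.61 = 21·t^0.39/(57+t) gives 0.39(57+t) = t, so 0.61·t = 0.39×57.
t* = 0.39×57/0.61 = 36.44 min.

36.4 min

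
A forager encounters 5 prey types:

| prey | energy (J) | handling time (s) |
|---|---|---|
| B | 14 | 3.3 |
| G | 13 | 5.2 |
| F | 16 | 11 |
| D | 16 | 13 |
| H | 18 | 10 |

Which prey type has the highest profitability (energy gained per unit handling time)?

In descending order of E/h:
B: 14/3.3 = 4.24 J/s
G: 13/5.2 = 2.5 J/s
H: 18/10 = 1.8 J/s
F: 16/11 = 1.45 J/s
D: 16/13 = 1.23 J/s

B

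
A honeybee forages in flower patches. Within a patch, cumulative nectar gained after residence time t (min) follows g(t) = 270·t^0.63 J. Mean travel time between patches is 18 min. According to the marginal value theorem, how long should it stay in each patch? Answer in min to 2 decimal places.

30.65 min

Optimal t* satisfies g'(t*) = g(t*)/(T + t*).
g'(t) = 0.63·270·t^-0.37. Setting 0.63·270·t^-0.37 = 270·t^0.63/(18+t) gives 0.63(18+t) = t, so 0.37·t = 0.63×18.
t* = 0.63×18/0.37 = 30.65 min.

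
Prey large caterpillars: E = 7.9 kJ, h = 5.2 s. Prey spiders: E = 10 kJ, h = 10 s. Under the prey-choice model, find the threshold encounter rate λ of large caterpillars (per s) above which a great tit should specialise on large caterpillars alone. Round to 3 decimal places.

Drop spiders once their profitability E₂/h₂ falls below the rate achievable on large caterpillars alone: E₂/h₂ = λE₁/(1 + λh₁).
Solve for λ: λE₁h₂ = E₂(1 + λh₁) → λ(E₁h₂ − E₂h₁) = E₂ → λ = E₂/(E₁h₂ − E₂h₁).
λ = 10/(7.9×10 − 10×5.2) = 10/27 = 0.3704 per s.

0.370 per s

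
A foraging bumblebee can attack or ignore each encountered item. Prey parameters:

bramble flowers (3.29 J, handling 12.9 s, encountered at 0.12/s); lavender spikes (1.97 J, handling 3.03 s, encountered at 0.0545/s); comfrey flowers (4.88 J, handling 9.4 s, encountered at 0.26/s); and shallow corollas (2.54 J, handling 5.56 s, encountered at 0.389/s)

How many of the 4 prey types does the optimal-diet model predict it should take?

3

Rank by E/h (J/s): lavender spikes 0.65, comfrey flowers 0.519, shallow corollas 0.457, bramble flowers 0.255. Include each in turn until the next type's E/h falls below the running intake rate.
Rate on top 1: 0.09215. comfrey flowers: 0.519 > 0.09215 → include.
Rate on top 2: 0.3813. shallow corollas: 0.457 > 0.3813 → include.
Rate on top 3: 0.4096. bramble flowers: 0.255 < 0.4096 → exclude; stop.
Optimal diet: lavender spikes, comfrey flowers, shallow corollas — 3 of 4 types.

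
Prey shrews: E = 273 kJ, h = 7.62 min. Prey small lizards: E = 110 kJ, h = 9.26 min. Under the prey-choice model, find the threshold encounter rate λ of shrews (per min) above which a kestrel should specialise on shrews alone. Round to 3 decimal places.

0.065 per min

The zero-one rule: include small lizards iff E₂/h₂ > λE₁/(1+λh₁). Equality gives the switch point.
λE₁h₂ = E₂ + λE₂h₁ ⇒ λ = E₂/(E₁h₂ − E₂h₁) = 110/(2528 − 838.2) = 0.0651 per min.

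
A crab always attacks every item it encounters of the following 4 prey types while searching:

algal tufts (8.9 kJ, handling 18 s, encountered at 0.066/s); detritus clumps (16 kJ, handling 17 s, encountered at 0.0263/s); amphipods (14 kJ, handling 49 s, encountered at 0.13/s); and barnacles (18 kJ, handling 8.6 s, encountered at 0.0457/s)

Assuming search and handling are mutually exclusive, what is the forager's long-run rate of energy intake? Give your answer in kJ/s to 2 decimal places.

0.39 kJ/s

Energy encountered per unit search time: 0.066×8.9 + 0.0263×16 + 0.13×14 + 0.0457×18 = 3.651 kJ/s.
Handling time per unit search time: 0.066×18 + 0.0263×17 + 0.13×49 + 0.0457×8.6 = 8.398.
Rate = 3.651/(1 + 8.398) = 0.3885 kJ/s.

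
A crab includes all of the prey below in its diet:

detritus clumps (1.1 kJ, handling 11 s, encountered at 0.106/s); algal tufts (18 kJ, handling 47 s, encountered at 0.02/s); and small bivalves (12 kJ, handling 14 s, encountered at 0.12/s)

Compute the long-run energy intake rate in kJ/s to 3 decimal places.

Energy encountered per unit search time: 0.106×1.1 + 0.02×18 + 0.12×12 = 1.917 kJ/s.
Handling time per unit search time: 0.106×11 + 0.02×47 + 0.12×14 = 3.786.
Rate = 1.917/(1 + 3.786) = 0.4005 kJ/s.

0.400 kJ/s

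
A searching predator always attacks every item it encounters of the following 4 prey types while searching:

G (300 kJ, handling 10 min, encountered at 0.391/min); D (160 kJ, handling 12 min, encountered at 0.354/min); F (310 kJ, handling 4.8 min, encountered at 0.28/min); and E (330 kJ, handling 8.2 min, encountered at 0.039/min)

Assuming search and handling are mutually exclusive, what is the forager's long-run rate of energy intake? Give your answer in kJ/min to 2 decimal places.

R = (0.391×300 + 0.354×160 + 0.28×310 + 0.039×330) / (1 + 0.391×10 + 0.354×12 + 0.28×4.8 + 0.039×8.2) = 273.6/10.82 = 25.28 kJ/min.

25.28 kJ/min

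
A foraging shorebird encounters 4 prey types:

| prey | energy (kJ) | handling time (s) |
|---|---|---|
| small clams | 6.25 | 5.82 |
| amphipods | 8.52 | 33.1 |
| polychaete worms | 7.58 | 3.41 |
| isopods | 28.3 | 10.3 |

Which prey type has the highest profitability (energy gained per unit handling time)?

Profitability E/h (kJ/s): small clams = 6.25/5.82 = 1.07, amphipods = 8.52/33.1 = 0.257, polychaete worms = 7.58/3.41 = 2.22, isopods = 28.3/10.3 = 2.75.
Ranked: isopods > polychaete worms > small clams > amphipods.

isopods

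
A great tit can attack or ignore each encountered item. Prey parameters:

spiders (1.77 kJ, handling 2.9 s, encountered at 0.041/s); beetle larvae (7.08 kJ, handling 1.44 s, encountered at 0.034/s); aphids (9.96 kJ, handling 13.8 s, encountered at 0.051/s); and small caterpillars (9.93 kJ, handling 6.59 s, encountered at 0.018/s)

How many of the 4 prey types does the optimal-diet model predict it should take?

E/h in descending order: beetle larvae 4.92, small caterpillars 1.51, aphids 0.722, spiders 0.61 kJ/s. The optimal diet is the largest prefix of this list for which every included type satisfies E_i/h_i > R on the types above it.
Rate on top 1: 0.2295. small caterpillars: 1.51 > 0.2295 → include.
Rate on top 2: 0.3593. aphids: 0.722 > 0.3593 → include.
Rate on top 3: 0.4956. spiders: 0.61 > 0.4956 → include.
Optimal diet: beetle larvae, small caterpillars, aphids, spiders — 4 of 4 types.

4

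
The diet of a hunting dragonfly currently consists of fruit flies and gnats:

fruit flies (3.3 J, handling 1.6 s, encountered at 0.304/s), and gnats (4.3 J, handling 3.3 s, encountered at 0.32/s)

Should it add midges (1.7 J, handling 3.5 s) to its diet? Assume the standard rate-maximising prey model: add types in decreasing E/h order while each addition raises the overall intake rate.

No

Current rate: (0.304×3.3 + 0.32×4.3)/(1 + 0.304×1.6 + 0.32×3.3) = 0.9358 J/s.
midges: E/h = 1.7/3.5 = 0.4857 J/s.
0.4857 < 0.9358, so adding midges would lower the average — exclude it.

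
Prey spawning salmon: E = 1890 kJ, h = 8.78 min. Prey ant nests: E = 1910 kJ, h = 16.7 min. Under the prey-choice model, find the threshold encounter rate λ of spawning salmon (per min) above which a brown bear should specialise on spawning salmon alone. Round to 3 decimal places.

0.129 per min

At the threshold, the rate on spawning salmon alone equals the profitability of ant nests: λ·1890/(1 + λ·8.78) = 1910/16.7 = 114.4.
Rearranging, λ(1890 − 114.4×8.78) = 114.4, so λ = 114.4/885.8 = 0.1291 per min.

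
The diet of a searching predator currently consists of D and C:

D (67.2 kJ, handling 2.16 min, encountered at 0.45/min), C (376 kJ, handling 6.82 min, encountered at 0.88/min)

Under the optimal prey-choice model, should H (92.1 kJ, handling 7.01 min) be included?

On D and C alone, R = ΣλE/(1+Σλh) = 361.1/7.974 = 45.29 kJ/min.
Profitability of H: 92.1/7.01 = 13.14 kJ/min.
Since 13.14 < R, time spent handling H is better spent searching.

No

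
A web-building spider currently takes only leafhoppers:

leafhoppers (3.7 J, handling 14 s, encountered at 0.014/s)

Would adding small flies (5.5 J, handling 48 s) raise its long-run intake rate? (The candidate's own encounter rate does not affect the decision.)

Yes

On leafhoppers alone, R = ΣλE/(1+Σλh) = 0.0518/1.196 = 0.04331 J/s.
Profitability of small flies: 5.5/48 = 0.1146 J/s.
0.1146 > 0.04331, so adding small flies raises the average — include it.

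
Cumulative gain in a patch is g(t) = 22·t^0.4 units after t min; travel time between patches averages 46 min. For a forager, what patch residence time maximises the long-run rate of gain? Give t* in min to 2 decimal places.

30.67 min

By the marginal value theorem, leave when the instantaneous gain rate g'(t) equals the habitat-wide average g(t)/(T + t).
g'(t) = 0.4·22·t^-0.6. Setting 0.4·22·t^-0.6 = 22·t^0.4/(46+t) gives 0.4(46+t) = t, so 0.60·t = 0.4×46.
t* = 0.4×46/0.60 = 30.67 min.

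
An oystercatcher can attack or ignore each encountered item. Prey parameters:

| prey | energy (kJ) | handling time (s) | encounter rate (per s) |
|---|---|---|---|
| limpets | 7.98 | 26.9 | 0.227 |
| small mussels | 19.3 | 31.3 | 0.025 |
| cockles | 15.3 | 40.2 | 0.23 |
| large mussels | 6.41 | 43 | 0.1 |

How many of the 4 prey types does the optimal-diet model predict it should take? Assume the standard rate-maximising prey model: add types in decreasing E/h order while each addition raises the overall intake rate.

Rank by E/h (kJ/s): small mussels 0.617, cockles 0.381, limpets 0.297, large mussels 0.149. Include each in turn until the next type's E/h falls below the running intake rate.
Rate on top 1: 0.2707. cockles: 0.381 > 0.2707 → include.
Rate on top 2: 0.3628. limpets: 0.297 < 0.3628 → exclude; stop.
Optimal diet: small mussels, cockles — 2 of 4 types.

2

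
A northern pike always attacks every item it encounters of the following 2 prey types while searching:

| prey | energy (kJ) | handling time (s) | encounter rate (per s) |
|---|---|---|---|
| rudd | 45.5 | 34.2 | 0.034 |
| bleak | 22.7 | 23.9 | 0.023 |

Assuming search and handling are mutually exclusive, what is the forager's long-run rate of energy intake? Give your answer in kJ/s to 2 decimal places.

Energy encountered per unit search time: 0.034×45.5 + 0.023×22.7 = 2.069 kJ/s.
Handling time per unit search time: 0.034×34.2 + 0.023×23.9 = 1.713.
Rate = 2.069/(1 + 1.713) = 0.7628 kJ/s.

0.76 kJ/s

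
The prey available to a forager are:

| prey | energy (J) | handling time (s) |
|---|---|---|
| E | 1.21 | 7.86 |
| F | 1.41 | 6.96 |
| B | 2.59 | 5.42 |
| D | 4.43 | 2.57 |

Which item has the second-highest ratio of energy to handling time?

B

Profitability E/h (J/s): E = 1.21/7.86 = 0.154, F = 1.41/6.96 = 0.203, B = 2.59/5.42 = 0.478, D = 4.43/2.57 = 1.72.
Ranked: D > B > F > E.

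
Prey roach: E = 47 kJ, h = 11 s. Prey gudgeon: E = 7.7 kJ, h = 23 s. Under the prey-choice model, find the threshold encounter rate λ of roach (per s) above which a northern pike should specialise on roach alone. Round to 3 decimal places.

0.008 per s

Drop gudgeon once their profitability E₂/h₂ falls below the rate achievable on roach alone: E₂/h₂ = λE₁/(1 + λh₁).
Solve for λ: λE₁h₂ = E₂(1 + λh₁) → λ(E₁h₂ − E₂h₁) = E₂ → λ = E₂/(E₁h₂ − E₂h₁).
λ = 7.7/(47×23 − 7.7×11) = 7.7/996.3 = 0.007729 per s.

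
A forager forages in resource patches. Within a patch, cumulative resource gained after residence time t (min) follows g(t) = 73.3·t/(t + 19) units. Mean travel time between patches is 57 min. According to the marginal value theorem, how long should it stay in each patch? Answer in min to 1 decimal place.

Maximise g(t)/(T+t): set derivative to zero → g'(t)(T+t) = g(t).
g'(t) = 73.3·19/(t + 19)². Setting 73.3·19/(t+19)² = 73.3t/[(t+19)(57+t)] gives 19(57+t) = t(t+19), so t² = 19×57 = 1083.
t* = √1083 = 32.91 min.

32.9 min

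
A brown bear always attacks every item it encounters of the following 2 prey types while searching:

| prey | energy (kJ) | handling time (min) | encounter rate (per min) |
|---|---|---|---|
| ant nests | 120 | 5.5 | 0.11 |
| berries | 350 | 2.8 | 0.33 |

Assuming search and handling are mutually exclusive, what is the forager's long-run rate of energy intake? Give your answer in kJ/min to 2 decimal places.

50.89 kJ/min

R = Σλ_iE_i / (1 + Σλ_ih_i)
Numerator: 0.11×120 + 0.33×350 = 128.7
Denominator: 1 + 0.11×5.5 + 0.33×2.8 = 2.529
R = 128.7/2.529 = 50.89 kJ/min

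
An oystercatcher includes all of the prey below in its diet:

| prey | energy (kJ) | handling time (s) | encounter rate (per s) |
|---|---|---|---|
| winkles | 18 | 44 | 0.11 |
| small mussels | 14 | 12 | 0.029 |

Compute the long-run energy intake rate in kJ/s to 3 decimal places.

Energy encountered per unit search time: 0.11×18 + 0.029×14 = 2.386 kJ/s.
Handling time per unit search time: 0.11×44 + 0.029×12 = 5.188.
Rate = 2.386/(1 + 5.188) = 0.3856 kJ/s.

0.386 kJ/s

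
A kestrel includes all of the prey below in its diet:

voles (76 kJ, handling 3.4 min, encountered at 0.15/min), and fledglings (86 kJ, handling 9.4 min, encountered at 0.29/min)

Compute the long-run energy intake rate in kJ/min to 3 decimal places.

8.579 kJ/min

Energy encountered per unit search time: 0.15×76 + 0.29×86 = 36.34 kJ/min.
Handling time per unit search time: 0.15×3.4 + 0.29×9.4 = 3.236.
Rate = 36.34/(1 + 3.236) = 8.579 kJ/min.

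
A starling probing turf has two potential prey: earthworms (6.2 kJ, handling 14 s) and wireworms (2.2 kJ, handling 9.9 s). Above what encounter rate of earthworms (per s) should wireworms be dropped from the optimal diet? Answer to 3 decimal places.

Drop wireworms once their profitability E₂/h₂ falls below the rate achievable on earthworms alone: E₂/h₂ = λE₁/(1 + λh₁).
Solve for λ: λE₁h₂ = E₂(1 + λh₁) → λ(E₁h₂ − E₂h₁) = E₂ → λ = E₂/(E₁h₂ − E₂h₁).
λ = 2.2/(6.2×9.9 − 2.2×14) = 2.2/30.58 = 0.07194 per s.

0.072 per s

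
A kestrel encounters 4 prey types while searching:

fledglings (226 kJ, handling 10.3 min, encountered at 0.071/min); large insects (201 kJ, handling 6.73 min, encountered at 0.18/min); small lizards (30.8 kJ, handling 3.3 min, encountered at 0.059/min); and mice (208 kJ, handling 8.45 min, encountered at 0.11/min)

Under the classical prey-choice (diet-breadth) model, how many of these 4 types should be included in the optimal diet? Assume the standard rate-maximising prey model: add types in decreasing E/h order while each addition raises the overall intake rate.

3

Rank by E/h (kJ/min): large insects 29.9, mice 24.6, fledglings 21.9, small lizards 9.33. Include each in turn until the next type's E/h falls below the running intake rate.
Rate on top 1: 16.36. mice: 24.6 > 16.36 → include.
Rate on top 2: 18.8. fledglings: 21.9 > 18.8 → include.
Rate on top 3: 19.4. small lizards: 9.33 < 19.4 → exclude; stop.
Optimal diet: large insects, mice, fledglings — 3 of 4 types.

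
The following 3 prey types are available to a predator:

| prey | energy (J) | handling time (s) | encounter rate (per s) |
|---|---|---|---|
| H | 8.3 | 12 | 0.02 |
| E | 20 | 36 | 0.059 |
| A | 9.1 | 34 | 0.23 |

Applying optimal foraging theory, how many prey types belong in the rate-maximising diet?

E/h in descending order: H 0.692, E 0.556, A 0.268 J/s. The optimal diet is the largest prefix of this list for which every included type satisfies E_i/h_i > R on the types above it.
Rate on top 1: 0.1339. E: 0.556 > 0.1339 → include.
Rate on top 2: 0.4001. A: 0.268 < 0.4001 → exclude; stop.
Optimal diet: H, E — 2 of 3 types.

2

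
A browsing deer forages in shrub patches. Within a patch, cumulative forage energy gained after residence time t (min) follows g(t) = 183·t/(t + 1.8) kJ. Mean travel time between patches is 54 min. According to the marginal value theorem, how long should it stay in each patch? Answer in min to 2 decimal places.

9.86 min

By the marginal value theorem, leave when the instantaneous gain rate g'(t) equals the habitat-wide average g(t)/(T + t).
g'(t) = 183·1.8/(t + 1.8)². Setting 183·1.8/(t+1.8)² = 183t/[(t+1.8)(54+t)] gives 1.8(54+t) = t(t+1.8), so t² = 1.8×54 = 97.2.
t* = √97.2 = 9.859 min.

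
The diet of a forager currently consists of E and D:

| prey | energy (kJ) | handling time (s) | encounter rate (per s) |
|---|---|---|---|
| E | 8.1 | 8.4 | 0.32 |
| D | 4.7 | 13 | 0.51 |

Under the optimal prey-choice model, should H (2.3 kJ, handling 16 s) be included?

Intake rate on the current diet: R = (0.32×8.1 + 0.51×4.7) / (1 + 0.32×8.4 + 0.51×13) = 4.989/10.32 = 0.4835 kJ/s.
H: E/h = 2.3/16 = 0.1437 kJ/s.
Since 0.1437 < R, time spent handling H is better spent searching.

No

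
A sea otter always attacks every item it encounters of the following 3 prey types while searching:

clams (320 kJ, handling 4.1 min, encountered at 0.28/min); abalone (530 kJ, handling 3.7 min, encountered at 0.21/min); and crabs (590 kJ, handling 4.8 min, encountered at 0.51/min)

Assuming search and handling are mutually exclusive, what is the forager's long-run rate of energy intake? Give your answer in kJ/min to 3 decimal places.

R = (0.28×320 + 0.21×530 + 0.51×590) / (1 + 0.28×4.1 + 0.21×3.7 + 0.51×4.8) = 501.8/5.373 = 93.39 kJ/min.

93.393 kJ/min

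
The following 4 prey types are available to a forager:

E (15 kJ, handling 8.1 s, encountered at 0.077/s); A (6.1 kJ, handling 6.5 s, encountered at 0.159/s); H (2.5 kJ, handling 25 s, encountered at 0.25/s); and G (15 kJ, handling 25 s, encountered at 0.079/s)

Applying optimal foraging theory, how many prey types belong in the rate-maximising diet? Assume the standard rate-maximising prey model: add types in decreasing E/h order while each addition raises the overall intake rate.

Profitabilities (E/h, kJ/s): E 1.85, A 0.938, G 0.6, H 0.1. Add prey in this order while the next type's profitability exceeds the intake rate on those already taken.
Rate on top 1: 0.7113. A: 0.938 > 0.7113 → include.
Rate on top 2: 0.7997. G: 0.6 < 0.7997 → exclude; stop.
Optimal diet: E, A — 2 of 4 types.

2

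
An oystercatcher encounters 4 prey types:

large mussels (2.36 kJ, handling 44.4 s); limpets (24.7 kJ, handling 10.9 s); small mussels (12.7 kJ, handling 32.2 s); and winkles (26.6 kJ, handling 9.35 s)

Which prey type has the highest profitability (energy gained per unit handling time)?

winkles

In descending order of E/h:
winkles: 26.6/9.35 = 2.84 kJ/s
limpets: 24.7/10.9 = 2.27 kJ/s
small mussels: 12.7/32.2 = 0.394 kJ/s
large mussels: 2.36/44.4 = 0.0532 kJ/s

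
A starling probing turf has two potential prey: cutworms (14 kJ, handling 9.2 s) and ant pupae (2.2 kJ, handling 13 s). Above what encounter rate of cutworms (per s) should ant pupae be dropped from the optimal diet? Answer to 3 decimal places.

0.014 per s

At the threshold, the rate on cutworms alone equals the profitability of ant pupae: λ·14/(1 + λ·9.2) = 2.2/13 = 0.1692.
Rearranging, λ(14 − 0.1692×9.2) = 0.1692, so λ = 0.1692/12.44 = 0.0136 per s.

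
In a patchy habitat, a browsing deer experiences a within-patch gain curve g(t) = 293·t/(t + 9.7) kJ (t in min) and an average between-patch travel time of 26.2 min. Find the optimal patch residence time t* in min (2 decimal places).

Optimal t* satisfies g'(t*) = g(t*)/(T + t*).
g'(t) = 293·9.7/(t + 9.7)². Setting 293·9.7/(t+9.7)² = 293t/[(t+9.7)(26.2+t)] gives 9.7(26.2+t) = t(t+9.7), so t² = 9.7×26.2 = 254.1.
t* = √254.1 = 15.94 min.

15.94 min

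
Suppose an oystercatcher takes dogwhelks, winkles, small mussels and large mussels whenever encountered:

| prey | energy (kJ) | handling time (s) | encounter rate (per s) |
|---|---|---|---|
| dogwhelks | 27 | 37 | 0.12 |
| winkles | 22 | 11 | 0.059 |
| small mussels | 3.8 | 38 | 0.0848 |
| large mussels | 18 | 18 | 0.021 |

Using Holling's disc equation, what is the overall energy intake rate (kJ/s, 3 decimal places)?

0.541 kJ/s

Energy encountered per unit search time: 0.12×27 + 0.059×22 + 0.0848×3.8 + 0.021×18 = 5.238 kJ/s.
Handling time per unit search time: 0.12×37 + 0.059×11 + 0.0848×38 + 0.021×18 = 8.689.
Rate = 5.238/(1 + 8.689) = 0.5406 kJ/s.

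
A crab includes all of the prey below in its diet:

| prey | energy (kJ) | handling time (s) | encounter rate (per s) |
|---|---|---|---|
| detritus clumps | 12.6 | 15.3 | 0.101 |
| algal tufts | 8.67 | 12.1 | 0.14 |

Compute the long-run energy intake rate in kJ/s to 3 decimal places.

0.587 kJ/s

R = Σλ_iE_i / (1 + Σλ_ih_i)
Numerator: 0.101×12.6 + 0.14×8.67 = 2.486
Denominator: 1 + 0.101×15.3 + 0.14×12.1 = 4.239
R = 2.486/4.239 = 0.5865 kJ/s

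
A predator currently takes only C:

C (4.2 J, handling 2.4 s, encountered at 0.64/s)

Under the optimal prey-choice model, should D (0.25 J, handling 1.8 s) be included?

No

On C alone, R = ΣλE/(1+Σλh) = 2.688/2.536 = 1.06 J/s.
D: E/h = 0.25/1.8 = 0.1389 J/s.
0.1389 < 1.06, so adding D would lower the average — exclude it.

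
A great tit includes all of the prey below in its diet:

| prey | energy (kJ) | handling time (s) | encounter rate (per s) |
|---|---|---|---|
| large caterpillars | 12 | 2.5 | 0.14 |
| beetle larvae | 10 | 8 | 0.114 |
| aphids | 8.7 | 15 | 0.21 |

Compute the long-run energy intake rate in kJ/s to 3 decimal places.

0.859 kJ/s

R = (0.14×12 + 0.114×10 + 0.21×8.7) / (1 + 0.14×2.5 + 0.114×8 + 0.21×15) = 4.647/5.412 = 0.8586 kJ/s.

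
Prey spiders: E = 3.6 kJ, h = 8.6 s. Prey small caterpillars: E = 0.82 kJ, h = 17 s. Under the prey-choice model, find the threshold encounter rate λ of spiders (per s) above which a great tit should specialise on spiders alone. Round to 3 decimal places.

0.015 per s

Drop small caterpillars once their profitability E₂/h₂ falls below the rate achievable on spiders alone: E₂/h₂ = λE₁/(1 + λh₁).
Solve for λ: λE₁h₂ = E₂(1 + λh₁) → λ(E₁h₂ − E₂h₁) = E₂ → λ = E₂/(E₁h₂ − E₂h₁).
λ = 0.82/(3.6×17 − 0.82×8.6) = 0.82/54.15 = 0.01514 per s.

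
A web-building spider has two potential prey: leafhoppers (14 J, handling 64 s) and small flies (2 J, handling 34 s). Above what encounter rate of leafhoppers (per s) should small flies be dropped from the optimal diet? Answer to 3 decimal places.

0.006 per s

Drop small flies once their profitability E₂/h₂ falls below the rate achievable on leafhoppers alone: E₂/h₂ = λE₁/(1 + λh₁).
Solve for λ: λE₁h₂ = E₂(1 + λh₁) → λ(E₁h₂ − E₂h₁) = E₂ → λ = E₂/(E₁h₂ − E₂h₁).
λ = 2/(14×34 − 2×64) = 2/348 = 0.005747 per s.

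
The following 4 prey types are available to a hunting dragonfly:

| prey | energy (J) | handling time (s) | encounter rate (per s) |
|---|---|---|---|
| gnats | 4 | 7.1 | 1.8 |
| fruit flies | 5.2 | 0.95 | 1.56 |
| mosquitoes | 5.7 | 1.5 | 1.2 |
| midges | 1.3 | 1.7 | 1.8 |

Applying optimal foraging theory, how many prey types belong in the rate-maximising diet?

Profitabilities (E/h, J/s): fruit flies 5.47, mosquitoes 3.8, midges 0.765, gnats 0.563. Add prey in this order while the next type's profitability exceeds the intake rate on those already taken.
Rate on top 1: 3.268. mosquitoes: 3.8 > 3.268 → include.
Rate on top 2: 3.492. midges: 0.765 < 3.492 → exclude; stop.
Optimal diet: fruit flies, mosquitoes — 2 of 4 types.

2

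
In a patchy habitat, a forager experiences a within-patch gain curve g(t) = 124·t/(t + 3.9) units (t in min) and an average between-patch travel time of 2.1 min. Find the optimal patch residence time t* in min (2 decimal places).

2.86 min

By the marginal value theorem, leave when the instantaneous gain rate g'(t) equals the habitat-wide average g(t)/(T + t).
g'(t) = 124·3.9/(t + 3.9)². Setting 124·3.9/(t+3.9)² = 124t/[(t+3.9)(2.1+t)] gives 3.9(2.1+t) = t(t+3.9), so t² = 3.9×2.1 = 8.19.
t* = √8.19 = 2.862 min.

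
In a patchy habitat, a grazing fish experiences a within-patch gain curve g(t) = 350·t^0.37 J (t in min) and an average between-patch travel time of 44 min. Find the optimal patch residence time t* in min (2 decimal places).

Maximise g(t)/(T+t): set derivative to zero → g'(t)(T+t) = g(t).
g'(t) = 0.37·350·t^-0.63. Setting 0.37·350·t^-0.63 = 350·t^0.37/(44+t) gives 0.37(44+t) = t, so 0.63·t = 0.37×44.
t* = 0.37×44/0.63 = 25.84 min.

25.84 min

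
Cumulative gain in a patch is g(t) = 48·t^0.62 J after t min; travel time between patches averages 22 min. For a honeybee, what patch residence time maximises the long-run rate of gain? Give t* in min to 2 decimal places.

Optimal t* satisfies g'(t*) = g(t*)/(T + t*).
g'(t) = 0.62·48·t^-0.38. Setting 0.62·48·t^-0.38 = 48·t^0.62/(22+t) gives 0.62(22+t) = t, so 0.38·t = 0.62×22.
t* = 0.62×22/0.38 = 35.89 min.

35.89 min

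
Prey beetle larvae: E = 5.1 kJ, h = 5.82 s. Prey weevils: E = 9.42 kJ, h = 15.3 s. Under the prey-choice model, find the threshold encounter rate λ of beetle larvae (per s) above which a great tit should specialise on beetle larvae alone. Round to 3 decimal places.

The zero-one rule: include weevils iff E₂/h₂ > λE₁/(1+λh₁). Equality gives the switch point.
λE₁h₂ = E₂ + λE₂h₁ ⇒ λ = E₂/(E₁h₂ − E₂h₁) = 9.42/(78.03 − 54.82) = 0.4059 per s.

0.406 per s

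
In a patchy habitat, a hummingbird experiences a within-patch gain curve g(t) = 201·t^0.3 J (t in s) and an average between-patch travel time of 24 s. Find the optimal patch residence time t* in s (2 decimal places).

10.29 s

Optimal t* satisfies g'(t*) = g(t*)/(T + t*).
g'(t) = 0.3·201·t^-0.7. Setting 0.3·201·t^-0.7 = 201·t^0.3/(24+t) gives 0.3(24+t) = t, so 0.70·t = 0.3×24.
t* = 0.3×24/0.70 = 10.29 s.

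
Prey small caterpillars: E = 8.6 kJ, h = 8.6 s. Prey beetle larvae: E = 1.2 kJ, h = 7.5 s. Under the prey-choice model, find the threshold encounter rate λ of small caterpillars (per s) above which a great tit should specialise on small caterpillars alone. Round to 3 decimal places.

0.022 per s

The zero-one rule: include beetle larvae iff E₂/h₂ > λE₁/(1+λh₁). Equality gives the switch point.
λE₁h₂ = E₂ + λE₂h₁ ⇒ λ = E₂/(E₁h₂ − E₂h₁) = 1.2/(64.5 − 10.32) = 0.02215 per s.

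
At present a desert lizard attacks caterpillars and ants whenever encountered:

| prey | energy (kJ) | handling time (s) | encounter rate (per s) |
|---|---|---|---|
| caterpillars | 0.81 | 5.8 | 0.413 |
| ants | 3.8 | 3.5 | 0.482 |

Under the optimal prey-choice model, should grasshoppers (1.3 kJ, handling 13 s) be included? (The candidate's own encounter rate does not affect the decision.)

No

On caterpillars and ants alone, R = ΣλE/(1+Σλh) = 2.166/5.082 = 0.4262 kJ/s.
grasshoppers: E/h = 1.3/13 = 0.1 kJ/s.
0.1 < 0.4262, so adding grasshoppers would lower the average — exclude it.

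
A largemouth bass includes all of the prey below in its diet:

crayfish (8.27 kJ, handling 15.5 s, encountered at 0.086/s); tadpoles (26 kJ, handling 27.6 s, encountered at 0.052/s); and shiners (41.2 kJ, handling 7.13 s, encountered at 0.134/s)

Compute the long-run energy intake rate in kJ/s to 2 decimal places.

1.61 kJ/s

R = Σλ_iE_i / (1 + Σλ_ih_i)
Numerator: 0.086×8.27 + 0.052×26 + 0.134×41.2 = 7.584
Denominator: 1 + 0.086×15.5 + 0.052×27.6 + 0.134×7.13 = 4.724
R = 7.584/4.724 = 1.606 kJ/s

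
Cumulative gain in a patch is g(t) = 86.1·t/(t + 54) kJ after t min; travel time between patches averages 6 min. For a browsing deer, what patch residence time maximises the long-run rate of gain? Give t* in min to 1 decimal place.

18.0 min

By the marginal value theorem, leave when the instantaneous gain rate g'(t) equals the habitat-wide average g(t)/(T + t).
g'(t) = 86.1·54/(t + 54)². Setting 86.1·54/(t+54)² = 86.1t/[(t+54)(6+t)] gives 54(6+t) = t(t+54), so t² = 54×6 = 324.
t* = √324 = 18 min.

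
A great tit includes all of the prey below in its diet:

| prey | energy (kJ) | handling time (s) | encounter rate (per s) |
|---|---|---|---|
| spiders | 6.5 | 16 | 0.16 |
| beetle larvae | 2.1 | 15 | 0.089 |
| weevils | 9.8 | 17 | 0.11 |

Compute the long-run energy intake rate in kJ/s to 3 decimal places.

Energy encountered per unit search time: 0.16×6.5 + 0.089×2.1 + 0.11×9.8 = 2.305 kJ/s.
Handling time per unit search time: 0.16×16 + 0.089×15 + 0.11×17 = 5.765.
Rate = 2.305/(1 + 5.765) = 0.3407 kJ/s.

0.341 kJ/s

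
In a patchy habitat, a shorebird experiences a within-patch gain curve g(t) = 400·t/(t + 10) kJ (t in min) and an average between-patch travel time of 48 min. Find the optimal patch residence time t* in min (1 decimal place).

Optimal t* satisfies g'(t*) = g(t*)/(T + t*).
g'(t) = 400·10/(t + 10)². Setting 400·10/(t+10)² = 400t/[(t+10)(48+t)] gives 10(48+t) = t(t+10), so t² = 10×48 = 480.
t* = √480 = 21.91 min.

21.9 min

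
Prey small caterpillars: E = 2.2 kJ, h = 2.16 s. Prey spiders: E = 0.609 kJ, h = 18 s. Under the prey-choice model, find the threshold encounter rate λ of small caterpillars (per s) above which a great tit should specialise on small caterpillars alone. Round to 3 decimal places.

At the threshold, the rate on small caterpillars alone equals the profitability of spiders: λ·2.2/(1 + λ·2.16) = 0.609/18 = 0.03383.
Rearranging, λ(2.2 − 0.03383×2.16) = 0.03383, so λ = 0.03383/2.127 = 0.01591 per s.

0.016 per s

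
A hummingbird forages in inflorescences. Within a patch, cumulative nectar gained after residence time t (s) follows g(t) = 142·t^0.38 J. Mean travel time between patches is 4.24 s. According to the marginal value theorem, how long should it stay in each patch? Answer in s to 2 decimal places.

2.60 s

Optimal t* satisfies g'(t*) = g(t*)/(T + t*).
g'(t) = 0.38·142·t^-0.62. Setting 0.38·142·t^-0.62 = 142·t^0.38/(4.24+t) gives 0.38(4.24+t) = t, so 0.62·t = 0.38×4.24.
t* = 0.38×4.24/0.62 = 2.599 s.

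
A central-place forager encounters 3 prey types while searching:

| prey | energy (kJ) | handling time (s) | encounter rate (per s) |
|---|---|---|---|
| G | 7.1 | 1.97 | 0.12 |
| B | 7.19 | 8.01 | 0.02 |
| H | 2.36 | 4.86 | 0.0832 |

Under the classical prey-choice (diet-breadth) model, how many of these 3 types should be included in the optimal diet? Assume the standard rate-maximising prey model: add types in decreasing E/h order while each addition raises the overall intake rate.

Rank by E/h (kJ/s): G 3.6, B 0.898, H 0.486. Include each in turn until the next type's E/h falls below the running intake rate.
Rate on top 1: 0.6891. B: 0.898 > 0.6891 → include.
Rate on top 2: 0.713. H: 0.486 < 0.713 → exclude; stop.
Optimal diet: G, B — 2 of 3 types.

2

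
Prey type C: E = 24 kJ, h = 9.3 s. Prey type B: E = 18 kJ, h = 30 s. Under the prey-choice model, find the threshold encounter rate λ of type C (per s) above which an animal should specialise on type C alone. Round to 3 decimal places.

0.033 per s

At the threshold, the rate on type C alone equals the profitability of type B: λ·24/(1 + λ·9.3) = 18/30 = 0.6.
Rearranging, λ(24 − 0.6×9.3) = 0.6, so λ = 0.6/18.42 = 0.03257 per s.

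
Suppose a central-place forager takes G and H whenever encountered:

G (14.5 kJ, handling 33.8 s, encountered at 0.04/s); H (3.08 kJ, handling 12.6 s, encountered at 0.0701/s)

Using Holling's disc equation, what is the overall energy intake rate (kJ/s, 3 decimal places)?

0.246 kJ/s

R = Σλ_iE_i / (1 + Σλ_ih_i)
Numerator: 0.04×14.5 + 0.0701×3.08 = 0.7959
Denominator: 1 + 0.04×33.8 + 0.0701×12.6 = 3.235
R = 0.7959/3.235 = 0.246 kJ/s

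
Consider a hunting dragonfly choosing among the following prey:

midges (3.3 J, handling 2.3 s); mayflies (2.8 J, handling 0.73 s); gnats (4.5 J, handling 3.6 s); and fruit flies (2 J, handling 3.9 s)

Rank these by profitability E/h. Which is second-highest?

In descending order of E/h:
mayflies: 2.8/0.73 = 3.84 J/s
midges: 3.3/2.3 = 1.43 J/s
gnats: 4.5/3.6 = 1.25 J/s
fruit flies: 2/3.9 = 0.513 J/s

midges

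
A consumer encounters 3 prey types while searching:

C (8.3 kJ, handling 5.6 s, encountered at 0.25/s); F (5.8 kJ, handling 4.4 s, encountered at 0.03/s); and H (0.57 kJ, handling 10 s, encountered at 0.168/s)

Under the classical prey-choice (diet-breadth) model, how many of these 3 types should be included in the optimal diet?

2

Profitabilities (E/h, kJ/s): C 1.48, F 1.32, H 0.057. Add prey in this order while the next type's profitability exceeds the intake rate on those already taken.
Rate on top 1: 0.8646. F: 1.32 > 0.8646 → include.
Rate on top 2: 0.8882. H: 0.057 < 0.8882 → exclude; stop.
Optimal diet: C, F — 2 of 3 types.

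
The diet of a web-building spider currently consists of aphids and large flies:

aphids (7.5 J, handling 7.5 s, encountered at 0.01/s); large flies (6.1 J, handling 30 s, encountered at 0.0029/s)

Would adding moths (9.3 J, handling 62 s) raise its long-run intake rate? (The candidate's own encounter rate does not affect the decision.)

Current rate: (0.01×7.5 + 0.0029×6.1)/(1 + 0.01×7.5 + 0.0029×30) = 0.07977 J/s.
Profitability of moths: 9.3/62 = 0.15 J/s.
0.15 > 0.07977, so adding moths raises the average — include it.

Yes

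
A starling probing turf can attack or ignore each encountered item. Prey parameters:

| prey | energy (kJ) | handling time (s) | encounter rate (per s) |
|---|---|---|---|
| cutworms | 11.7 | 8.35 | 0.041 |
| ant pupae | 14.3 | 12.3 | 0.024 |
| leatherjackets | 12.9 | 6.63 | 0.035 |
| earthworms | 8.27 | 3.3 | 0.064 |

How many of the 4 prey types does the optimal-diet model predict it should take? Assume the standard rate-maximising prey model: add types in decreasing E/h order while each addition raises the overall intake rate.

E/h in descending order: earthworms 2.51, leatherjackets 1.95, cutworms 1.4, ant pupae 1.16 kJ/s. The optimal diet is the largest prefix of this list for which every included type satisfies E_i/h_i > R on the types above it.
Rate on top 1: 0.437. leatherjackets: 1.95 > 0.437 → include.
Rate on top 2: 0.6796. cutworms: 1.4 > 0.6796 → include.
Rate on top 3: 0.8179. ant pupae: 1.16 > 0.8179 → include.
Optimal diet: earthworms, leatherjackets, cutworms, ant pupae — 4 of 4 types.

4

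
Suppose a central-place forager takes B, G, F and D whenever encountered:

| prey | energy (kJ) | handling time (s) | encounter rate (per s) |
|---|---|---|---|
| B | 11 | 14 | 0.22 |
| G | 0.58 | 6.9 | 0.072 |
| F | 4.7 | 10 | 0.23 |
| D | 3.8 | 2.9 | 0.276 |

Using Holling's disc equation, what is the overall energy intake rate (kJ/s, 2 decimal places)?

0.60 kJ/s

R = (0.22×11 + 0.072×0.58 + 0.23×4.7 + 0.276×3.8) / (1 + 0.22×14 + 0.072×6.9 + 0.23×10 + 0.276×2.9) = 4.592/7.677 = 0.5981 kJ/s.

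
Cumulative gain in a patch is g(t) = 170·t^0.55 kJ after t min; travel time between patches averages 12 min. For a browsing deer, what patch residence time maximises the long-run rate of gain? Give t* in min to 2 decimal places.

By the marginal value theorem, leave when the instantaneous gain rate g'(t) equals the habitat-wide average g(t)/(T + t).
g'(t) = 0.55·170·t^-0.45. Setting 0.55·170·t^-0.45 = 170·t^0.55/(12+t) gives 0.55(12+t) = t, so 0.45·t = 0.55×12.
t* = 0.55×12/0.45 = 14.67 min.

14.67 min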